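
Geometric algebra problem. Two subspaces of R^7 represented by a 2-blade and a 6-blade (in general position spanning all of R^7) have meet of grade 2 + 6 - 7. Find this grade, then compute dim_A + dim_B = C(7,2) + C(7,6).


Meet grade = grade(A) + grade(B) - n
= 2 + 6 - 7 = 1
C(7,2) = 21
C(7,6) = 7
dim_A + dim_B = 21 + 7 = 28


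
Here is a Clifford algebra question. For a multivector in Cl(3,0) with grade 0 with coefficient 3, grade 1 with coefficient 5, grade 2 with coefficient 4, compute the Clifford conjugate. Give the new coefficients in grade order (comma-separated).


Clifford conjugate sign for grade k: (-1)^(k(k+1)/2)
Grade 0: (-1)^(0*1/2) = (-1)^0 = 1, coeff 3 -> 3
Grade 1: (-1)^(1*2/2) = (-1)^1 = -1, coeff 5 -> -5
Grade 2: (-1)^(2*3/2) = (-1)^3 = -1, coeff 4 -> -4
Conjugated coefficients: 3, -5, -4


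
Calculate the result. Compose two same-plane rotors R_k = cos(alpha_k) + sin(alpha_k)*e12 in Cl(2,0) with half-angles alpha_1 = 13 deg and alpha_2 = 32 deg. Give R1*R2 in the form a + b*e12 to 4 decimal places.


Same-plane rotors commute and their half-angles add:
R1*R2 = cos(a1 + a2) + sin(a1 + a2)*e12.
a1 + a2 = 13 + 32 = 45 deg
cos(45 deg) = 0.7071
sin(45 deg) = 0.7071
R1*R2 = 0.7071 + 0.7071*e12


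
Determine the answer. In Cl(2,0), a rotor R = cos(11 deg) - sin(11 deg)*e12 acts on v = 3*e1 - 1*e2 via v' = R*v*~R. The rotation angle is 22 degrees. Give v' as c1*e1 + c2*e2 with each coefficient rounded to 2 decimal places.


Rotor R = cos(11deg) - sin(11deg)*e12
Rotation angle theta = 2 * 11 = 22 degrees
v' = R*v*~R rotates v by theta.
cos(22deg) = 0.9272, sin(22deg) = 0.3746
v'_1 = 3*cos(22deg) - (-1)*sin(22deg)
= 3*0.9272 - (-1)*0.3746
= 3.16
v'_2 = 3*sin(22deg) + (-1)*cos(22deg)
= 3*0.3746 + (-1)*0.9272
= 0.20
v' = 3.16*e1 + 0.20*e2


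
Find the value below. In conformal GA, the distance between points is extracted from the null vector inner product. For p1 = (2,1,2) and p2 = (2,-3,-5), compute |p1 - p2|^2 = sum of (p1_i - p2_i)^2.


p1 - p2 = (0, 4, 7)
|p1 - p2|^2 = 0^2 + 4^2 + 7^2
= 0 + 16 + 49
= 65


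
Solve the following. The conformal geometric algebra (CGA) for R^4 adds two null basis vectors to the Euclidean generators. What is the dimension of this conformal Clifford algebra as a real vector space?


The conformal model of R^4 uses Cl(5,1): the 4 Euclidean generators plus two extra orthogonal generators e+ (e+^2 = +1) and e- (e-^2 = -1), from which the null vectors e0, einf are built.
Number of generators m = 4 + 2 = 6.
dim Cl(p,q) = 2^m = 2^6 = 64


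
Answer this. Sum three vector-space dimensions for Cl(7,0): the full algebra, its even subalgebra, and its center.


n = 7 + 0 = 7
Total dim = 2^7 = 128
Even subalgebra dim = 2^6 = 64
n is odd, so center dim = 2
Sum = 128 + 64 + 2 = 194


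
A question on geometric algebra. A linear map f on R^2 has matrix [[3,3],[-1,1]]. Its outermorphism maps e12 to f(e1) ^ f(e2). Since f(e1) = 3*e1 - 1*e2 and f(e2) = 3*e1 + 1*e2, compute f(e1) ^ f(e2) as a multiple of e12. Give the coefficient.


The outermorphism of a linear map f sends e1^e2 to f(e1)^f(e2).
f(e1) = 3*e1 - 1*e2
f(e2) = 3*e1 + 1*e2
f(e1) ^ f(e2) = (3*e1 - 1*e2) ^ (3*e1 + 1*e2)
= 3*1*e12 + (-1)*3*e21
= (3 - (-3))*e12
= 6*e12
Coefficient = 6


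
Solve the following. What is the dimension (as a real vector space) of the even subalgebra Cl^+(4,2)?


Even subalgebra dimension = 2^(n-1)
n = 4 + 2 = 6
2^(6 - 1) = 2^5 = 32
Verification: sum of C(6,k) for even k = 1 + 15 + 15 + 1 = 32
Result = 32


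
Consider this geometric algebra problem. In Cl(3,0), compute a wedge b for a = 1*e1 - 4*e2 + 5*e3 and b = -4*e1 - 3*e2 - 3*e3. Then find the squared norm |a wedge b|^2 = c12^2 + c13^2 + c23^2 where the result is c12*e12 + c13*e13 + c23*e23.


a wedge b = (a1*b2 - a2*b1)*e12 + (a1*b3 - a3*b1)*e13 + (a2*b3 - a3*b2)*e23
e12 coeff: 1*(-3) - (-4)*(-4) = -3 - 16 = -19
e13 coeff: 1*(-3) - 5*(-4) = -3 - (-20) = 17
e23 coeff: (-4)*(-3) - 5*(-3) = 12 - (-15) = 27
|a wedge b|^2 = (-19)^2 + 17^2 + 27^2
= 361 + 289 + 729
= 1379


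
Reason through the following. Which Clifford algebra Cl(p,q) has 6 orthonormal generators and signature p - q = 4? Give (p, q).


We need p + q = 6 and p - q = 4.
Adding: 2p = 6 + 4 = 10, so p = 5.
Then q = 6 - 5 = 1.
(p, q) = (5, 1)


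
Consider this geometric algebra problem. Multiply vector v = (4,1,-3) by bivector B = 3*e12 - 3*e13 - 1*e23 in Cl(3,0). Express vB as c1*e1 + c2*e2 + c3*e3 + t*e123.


vB has grade-1 (vector) and grade-3 (trivector) parts: vB = (v _| B) + (v ^ B).
Vector part <vB>_1:
  e1: -v2*b12 - v3*b13 = -(1)*(3) - (-3)*(-3) = -12
  e2: v1*b12 - v3*b23 = (4)*(3) - (-3)*(-1) = 9
  e3: v1*b13 + v2*b23 = (4)*(-3) + (1)*(-1) = -13
Trivector part <vB>_3:
  e123: v1*b23 - v2*b13 + v3*b12 = (4)*(-1) - (1)*(-3) + (-3)*(3) = -10
vB = -12*e1 + 9*e2 - 13*e3 - 10*e123


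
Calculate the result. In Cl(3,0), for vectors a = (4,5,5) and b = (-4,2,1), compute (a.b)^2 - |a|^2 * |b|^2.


a . b = 4*(-4) + 5*2 + 5*1
= -16 + 10 + 5 = -1
|a|^2 = 4^2 + 5^2 + 5^2 = 66
|b|^2 = (-4)^2 + 2^2 + 1^2 = 21
(a.b)^2 = (-1)^2 = 1
|a|^2 * |b|^2 = 66 * 21 = 1386
Result = 1 - 1386 = -1385


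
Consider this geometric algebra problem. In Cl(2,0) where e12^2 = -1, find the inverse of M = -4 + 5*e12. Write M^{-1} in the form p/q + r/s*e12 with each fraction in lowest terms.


M = -4 + 5*e12, where e12^2 = -1.
Since M commutes with its reverse ~M = a - b*e12, M * ~M = a^2 - b^2*e12^2 = a^2 + b^2.
So M^{-1} = ~M / (a^2 + b^2) = (a - b*e12)/(a^2 + b^2).
a^2 + b^2 = 16 + 25 = 41
Scalar part = -4/41 = -4/41
Bivector coeff = -5/41 = -5/41
M^{-1} = -4/41 - 5/41*e12


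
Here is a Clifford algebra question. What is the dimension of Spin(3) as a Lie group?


Spin(n) double-covers SO(n); both have Lie algebra so(n) of dimension n(n-1)/2.
n = 3
n(n-1) = 3 * 2 = 6
dim Spin(3) = 6/2 = 3


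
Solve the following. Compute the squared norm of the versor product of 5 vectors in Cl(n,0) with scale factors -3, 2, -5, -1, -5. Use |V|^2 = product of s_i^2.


Each vector v_i has |v_i|^2 = s_i^2
Squared scales: (-3)^2 = 9, 2^2 = 4, (-5)^2 = 25, (-1)^2 = 1, (-5)^2 = 25
|V|^2 = 9 * 4 * 25 * 1 * 25
= 22500


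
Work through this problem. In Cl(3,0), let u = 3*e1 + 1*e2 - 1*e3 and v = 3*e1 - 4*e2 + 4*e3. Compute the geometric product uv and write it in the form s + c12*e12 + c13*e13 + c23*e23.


In Cl(3,0): e_i^2 = 1, e_ie_j = -e_je_i for i != j.
Scalar part = u . v = 3*3 + 1*(-4) + (-1)*4
= 9 + (-4) + (-4) = 1
e12 coeff = 3*(-4) - 1*3 = -12 - 3 = -15
e13 coeff = 3*4 - (-1)*3 = 12 - (-3) = 15
e23 coeff = 1*4 - (-1)*(-4) = 4 - 4 = 0
uv = 1 - 15*e12 + 15*e13 + 0*e23


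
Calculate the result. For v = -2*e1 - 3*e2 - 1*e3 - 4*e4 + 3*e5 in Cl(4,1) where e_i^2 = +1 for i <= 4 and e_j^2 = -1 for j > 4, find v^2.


v^2 = sum of c_i^2 * e_i^2
Positive signature terms (e_i^2 = +1): (-2)^2 + (-3)^2 + (-1)^2 + (-4)^2 = 30
Negative signature terms (e_j^2 = -1): 3^2 = 9
v^2 = 30 - 9 = 21


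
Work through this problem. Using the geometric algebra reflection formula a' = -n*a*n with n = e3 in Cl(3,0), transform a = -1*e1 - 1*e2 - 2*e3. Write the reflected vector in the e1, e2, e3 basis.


Reflection formula: a' = -n*a*n, with n = e3 (unit vector, n^2 = 1).
For reflection through hyperplane perp to e3:
The component along e3 flips sign, others stay.
a = (-1, -1, -2)
a' = (-1, -1, 2)
a' = -1*e1 - 1*e2 + 2*e3


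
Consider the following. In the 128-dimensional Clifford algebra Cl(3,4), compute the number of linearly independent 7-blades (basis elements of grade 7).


Number of grade-k basis blades in Cl(p,q) with n = p + q is C(n, k).
n = 3 + 4 = 7
C(7, 7) = 7! / (7! * 0!)
= 5040 / (5040 * 1)
= 1


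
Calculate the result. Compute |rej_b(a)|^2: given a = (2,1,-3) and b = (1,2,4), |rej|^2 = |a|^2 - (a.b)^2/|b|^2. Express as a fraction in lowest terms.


|a|^2 = 2^2 + 1^2 + (-3)^2 = 14
|b|^2 = 1^2 + 2^2 + 4^2 = 21
a . b = 2*1 + 1*2 + (-3)*4 = -8
(a.b)^2 = (-8)^2 = 64
|rej|^2 = 14 - 64/21
= (294 - 64)/21
= 230/21
In lowest terms: 230/21


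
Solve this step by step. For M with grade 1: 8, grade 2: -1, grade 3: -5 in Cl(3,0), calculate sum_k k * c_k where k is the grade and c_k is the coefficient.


Grade-weighted sum = sum of grade_k * coefficient_k
1*8 = 8
2*(-1) = -2
3*(-5) = -15
Total = 8 + (-2) + (-15) = -9


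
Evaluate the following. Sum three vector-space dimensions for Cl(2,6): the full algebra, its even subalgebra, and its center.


n = 2 + 6 = 8
Total dim = 2^8 = 256
Even subalgebra dim = 2^7 = 128
n is even, so center dim = 1
Sum = 256 + 128 + 1 = 385


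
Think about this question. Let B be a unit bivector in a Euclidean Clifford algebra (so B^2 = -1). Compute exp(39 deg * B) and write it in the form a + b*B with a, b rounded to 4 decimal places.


For a unit bivector B with B^2 = -1, the exponential series gives
e^(theta*B) = cos(theta) + sin(theta)*B (the GA analogue of Euler's formula).
theta = 39 degrees = 0.680678 rad
cos(39 deg) = 0.7771
sin(39 deg) = 0.6293
exp(theta*B) = 0.7771 + 0.6293*B


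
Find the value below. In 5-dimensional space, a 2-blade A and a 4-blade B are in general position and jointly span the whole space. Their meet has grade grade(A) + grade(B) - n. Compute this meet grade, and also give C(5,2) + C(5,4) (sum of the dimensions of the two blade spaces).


Meet grade = grade(A) + grade(B) - n
= 2 + 4 - 5 = 1
C(5,2) = 10
C(5,4) = 5
dim_A + dim_B = 10 + 5 = 15


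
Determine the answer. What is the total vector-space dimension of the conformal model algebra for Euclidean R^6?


The conformal model of R^6 uses Cl(7,1): the 6 Euclidean generators plus two extra orthogonal generators e+ (e+^2 = +1) and e- (e-^2 = -1), from which the null vectors e0, einf are built.
Number of generators m = 6 + 2 = 8.
dim Cl(p,q) = 2^m = 2^8 = 256


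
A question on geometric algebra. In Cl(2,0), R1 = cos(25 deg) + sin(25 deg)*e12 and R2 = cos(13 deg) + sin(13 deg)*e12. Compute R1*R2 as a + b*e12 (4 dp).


Same-plane rotors commute and their half-angles add:
R1*R2 = cos(a1 + a2) + sin(a1 + a2)*e12.
a1 + a2 = 25 + 13 = 38 deg
cos(38 deg) = 0.7880
sin(38 deg) = 0.6157
R1*R2 = 0.7880 + 0.6157*e12


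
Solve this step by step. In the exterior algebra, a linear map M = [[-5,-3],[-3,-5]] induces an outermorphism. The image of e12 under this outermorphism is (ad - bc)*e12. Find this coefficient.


The outermorphism of a linear map f sends e1^e2 to f(e1)^f(e2).
f(e1) = -5*e1 - 3*e2
f(e2) = -3*e1 - 5*e2
f(e1) ^ f(e2) = (-5*e1 - 3*e2) ^ (-3*e1 - 5*e2)
= (-5)*(-5)*e12 + (-3)*(-3)*e21
= (25 - 9)*e12
= 16*e12
Coefficient = 16


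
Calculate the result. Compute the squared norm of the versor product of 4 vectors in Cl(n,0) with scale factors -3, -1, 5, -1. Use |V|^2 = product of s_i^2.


Each vector v_i has |v_i|^2 = s_i^2
Squared scales: (-3)^2 = 9, (-1)^2 = 1, 5^2 = 25, (-1)^2 = 1
|V|^2 = 9 * 1 * 25 * 1
= 225


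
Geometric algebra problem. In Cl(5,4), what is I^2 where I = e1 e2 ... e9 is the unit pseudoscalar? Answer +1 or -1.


The pseudoscalar I = e1...e_n (product of all n generators) of Cl(p,q) satisfies I^2 = (-1)^(q + n(n-1)/2).
p = 5, q = 4, n = p + q = 9
n(n-1)/2 = 9 * 8 / 2 = 36
Exponent = q + n(n-1)/2 = 4 + 36 = 40
I^2 = (-1)^40 = +1


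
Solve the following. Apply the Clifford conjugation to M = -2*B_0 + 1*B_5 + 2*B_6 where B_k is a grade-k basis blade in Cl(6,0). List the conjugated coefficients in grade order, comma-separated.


Clifford conjugate sign for grade k: (-1)^(k(k+1)/2)
Grade 0: (-1)^(0*1/2) = (-1)^0 = 1, coeff -2 -> -2
Grade 5: (-1)^(5*6/2) = (-1)^15 = -1, coeff 1 -> -1
Grade 6: (-1)^(6*7/2) = (-1)^21 = -1, coeff 2 -> -2
Conjugated coefficients: -2, -1, -2


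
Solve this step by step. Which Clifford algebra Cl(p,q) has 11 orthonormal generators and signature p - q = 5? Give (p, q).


We need p + q = 11 and p - q = 5.
Adding: 2p = 11 + 5 = 16, so p = 8.
Then q = 11 - 8 = 3.
(p, q) = (8, 3)


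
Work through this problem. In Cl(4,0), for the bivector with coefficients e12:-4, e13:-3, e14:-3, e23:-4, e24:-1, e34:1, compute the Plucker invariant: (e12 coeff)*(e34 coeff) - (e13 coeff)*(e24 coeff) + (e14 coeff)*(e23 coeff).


Plucker relation: af - be + cd
a*f = (-4)*1 = -4
b*e = (-3)*(-1) = 3
c*d = (-3)*(-4) = 12
af - be + cd = -4 - 3 + 12
= 5


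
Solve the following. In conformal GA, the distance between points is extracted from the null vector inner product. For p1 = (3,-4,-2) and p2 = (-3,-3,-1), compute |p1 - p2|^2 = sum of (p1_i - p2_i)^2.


p1 - p2 = (6, -1, -1)
|p1 - p2|^2 = 6^2 + (-1)^2 + (-1)^2
= 36 + 1 + 1
= 38


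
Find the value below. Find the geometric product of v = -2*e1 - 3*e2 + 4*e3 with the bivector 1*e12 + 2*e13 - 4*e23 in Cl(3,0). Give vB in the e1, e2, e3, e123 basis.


vB has grade-1 (vector) and grade-3 (trivector) parts: vB = (v _| B) + (v ^ B).
Vector part <vB>_1:
  e1: -v2*b12 - v3*b13 = -(-3)*(1) - (4)*(2) = -5
  e2: v1*b12 - v3*b23 = (-2)*(1) - (4)*(-4) = 14
  e3: v1*b13 + v2*b23 = (-2)*(2) + (-3)*(-4) = 8
Trivector part <vB>_3:
  e123: v1*b23 - v2*b13 + v3*b12 = (-2)*(-4) - (-3)*(2) + (4)*(1) = 18
vB = -5*e1 + 14*e2 + 8*e3 + 18*e123


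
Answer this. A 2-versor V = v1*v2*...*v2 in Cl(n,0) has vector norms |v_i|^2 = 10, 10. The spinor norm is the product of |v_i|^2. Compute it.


Spinor norm N(V) = |v1|^2 * |v2|^2 * ... * |v2|^2
= 10 * 10
Running product: 10, 100
N(V) = 100


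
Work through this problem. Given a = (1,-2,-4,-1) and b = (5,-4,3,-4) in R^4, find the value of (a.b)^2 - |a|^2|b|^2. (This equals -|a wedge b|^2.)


a . b = 1*5 + (-2)*(-4) + (-4)*3 + (-1)*(-4)
= 5 + 8 + (-12) + 4 = 5
|a|^2 = 1^2 + (-2)^2 + (-4)^2 + (-1)^2 = 22
|b|^2 = 5^2 + (-4)^2 + 3^2 + (-4)^2 = 66
(a.b)^2 = 5^2 = 25
|a|^2 * |b|^2 = 22 * 66 = 1452
Result = 25 - 1452 = -1427


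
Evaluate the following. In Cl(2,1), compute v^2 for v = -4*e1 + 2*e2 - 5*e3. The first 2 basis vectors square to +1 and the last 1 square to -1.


v^2 = sum of c_i^2 * e_i^2
Positive signature terms (e_i^2 = +1): (-4)^2 + 2^2 = 20
Negative signature terms (e_j^2 = -1): (-5)^2 = 25
v^2 = 20 - 25 = -5


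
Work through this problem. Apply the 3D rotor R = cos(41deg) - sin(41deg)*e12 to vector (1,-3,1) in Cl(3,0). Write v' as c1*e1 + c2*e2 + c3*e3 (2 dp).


Rotor R = cos(41deg) - sin(41deg)*e12
Rotation angle theta = 2 * 41 = 82 degrees in the e12 plane (e1 -> e2).
The component perpendicular to the plane (e3) is invariant: v'_3 = v3 = 1.00
cos(82deg) = 0.1392, sin(82deg) = 0.9903
v'_1 = v1*cos(theta) - v2*sin(theta) = 1*0.1392 - (-3)*0.9903 = 3.11
v'_2 = v1*sin(theta) + v2*cos(theta) = 1*0.9903 + (-3)*0.1392 = 0.57
v' = 3.11*e1 + 0.57*e2 + 1.00*e3


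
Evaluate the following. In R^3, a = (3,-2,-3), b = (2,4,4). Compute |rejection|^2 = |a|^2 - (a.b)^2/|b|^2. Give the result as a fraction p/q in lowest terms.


|a|^2 = 3^2 + (-2)^2 + (-3)^2 = 22
|b|^2 = 2^2 + 4^2 + 4^2 = 36
a . b = 3*2 + (-2)*4 + (-3)*4 = -14
(a.b)^2 = (-14)^2 = 196
|rej|^2 = 22 - 196/36
= (792 - 196)/36
= 596/36
In lowest terms: 149/9


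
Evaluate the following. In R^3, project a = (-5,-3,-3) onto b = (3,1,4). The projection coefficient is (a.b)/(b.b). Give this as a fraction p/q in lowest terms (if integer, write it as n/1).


Projection coefficient = (a . b) / (b . b)
a . b = (-5)*3 + (-3)*1 + (-3)*4
= -15 + (-3) + (-12) = -30
b . b = 3^2 + 1^2 + 4^2
= 9 + 1 + 16 = 26
Coefficient = -30/26
In lowest terms: -15/13


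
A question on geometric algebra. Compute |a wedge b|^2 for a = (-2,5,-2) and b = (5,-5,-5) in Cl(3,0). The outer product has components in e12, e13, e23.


a wedge b = (a1*b2 - a2*b1)*e12 + (a1*b3 - a3*b1)*e13 + (a2*b3 - a3*b2)*e23
e12 coeff: (-2)*(-5) - 5*5 = 10 - 25 = -15
e13 coeff: (-2)*(-5) - (-2)*5 = 10 - (-10) = 20
e23 coeff: 5*(-5) - (-2)*(-5) = -25 - 10 = -35
|a wedge b|^2 = (-15)^2 + 20^2 + (-35)^2
= 225 + 400 + 1225
= 1850


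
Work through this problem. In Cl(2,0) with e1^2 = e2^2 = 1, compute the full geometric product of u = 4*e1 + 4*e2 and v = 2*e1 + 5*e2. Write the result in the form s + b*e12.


Expand: (4*e1 + 4*e2)(2*e1 + 5*e2)
= 4*2*e1e1 + 4*5*e1e2 + 4*2*e2e1 + 4*5*e2e2
Using e1^2 = e2^2 = 1, e2e1 = -e1e2:
Scalar part s = 4*2 + 4*5 = 8 + 20 = 28
Bivector part b = 4*5 - 4*2 = 20 - 8 = 12
uv = 28 + 12*e12


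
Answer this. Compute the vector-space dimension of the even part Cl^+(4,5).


Even subalgebra dimension = 2^(n-1)
n = 4 + 5 = 9
2^(9 - 1) = 2^8 = 256
Verification: sum of C(9,k) for even k = 1 + 36 + 126 + 84 + 9 = 256
Result = 256


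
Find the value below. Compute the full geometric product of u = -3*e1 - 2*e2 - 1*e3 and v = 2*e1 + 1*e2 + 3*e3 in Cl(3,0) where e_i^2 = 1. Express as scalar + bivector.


In Cl(3,0): e_i^2 = 1, e_ie_j = -e_je_i for i != j.
Scalar part = u . v = (-3)*2 + (-2)*1 + (-1)*3
= -6 + (-2) + (-3) = -11
e12 coeff = (-3)*1 - (-2)*2 = -3 - (-4) = 1
e13 coeff = (-3)*3 - (-1)*2 = -9 - (-2) = -7
e23 coeff = (-2)*3 - (-1)*1 = -6 - (-1) = -5
uv = -11 + 1*e12 - 7*e13 - 5*e23


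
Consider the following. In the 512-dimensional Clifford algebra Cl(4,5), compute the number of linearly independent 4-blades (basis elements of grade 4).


Number of grade-k basis blades in Cl(p,q) with n = p + q is C(n, k).
n = 4 + 5 = 9
C(9, 4) = 9! / (4! * 5!)
= 362880 / (24 * 120)
= 126


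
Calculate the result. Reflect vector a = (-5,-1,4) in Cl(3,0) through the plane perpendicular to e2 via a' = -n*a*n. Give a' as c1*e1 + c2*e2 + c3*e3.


Reflection formula: a' = -n*a*n, with n = e2 (unit vector, n^2 = 1).
For reflection through hyperplane perp to e2:
The component along e2 flips sign, others stay.
a = (-5, -1, 4)
a' = (-5, 1, 4)
a' = -5*e1 + 1*e2 + 4*e3


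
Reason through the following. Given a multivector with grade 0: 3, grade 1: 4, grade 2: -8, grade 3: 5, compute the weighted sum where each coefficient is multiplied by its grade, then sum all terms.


Grade-weighted sum = sum of grade_k * coefficient_k
0*3 = 0
1*4 = 4
2*(-8) = -16
3*5 = 15
Total = 0 + 4 + (-16) + 15 = 3


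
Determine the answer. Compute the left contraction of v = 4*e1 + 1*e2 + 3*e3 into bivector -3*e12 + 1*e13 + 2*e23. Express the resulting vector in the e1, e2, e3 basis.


Left contraction v _| B = <vB>_1 (grade-1 part of the geometric product vB).
Using e1_|e12 = e2, e2_|e12 = -e1, e1_|e13 = e3, e3_|e13 = -e1, e2_|e23 = e3, e3_|e23 = -e2:
e1 coeff: -v2*b12 - v3*b13 = -(1)*(-3) - (3)*(1) = 0
e2 coeff: v1*b12 - v3*b23 = (4)*(-3) - (3)*(2) = -18
e3 coeff: v1*b13 + v2*b23 = (4)*(1) + (1)*(2) = 6
v _| B = 0*e1 - 18*e2 + 6*e3


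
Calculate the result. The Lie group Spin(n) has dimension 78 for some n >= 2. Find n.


dim Spin(n) = dim so(n) = n(n-1)/2.
Solve n(n-1)/2 = 78, i.e. n^2 - n - 156 = 0.
Discriminant = 1 + 8*78 = 625
n = (1 + sqrt(625))/2 = (1 + 25)/2 = 13


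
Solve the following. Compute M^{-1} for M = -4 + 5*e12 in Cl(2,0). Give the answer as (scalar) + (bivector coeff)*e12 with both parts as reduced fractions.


M = -4 + 5*e12, where e12^2 = -1.
Since M commutes with its reverse ~M = a - b*e12, M * ~M = a^2 - b^2*e12^2 = a^2 + b^2.
So M^{-1} = ~M / (a^2 + b^2) = (a - b*e12)/(a^2 + b^2).
a^2 + b^2 = 16 + 25 = 41
Scalar part = -4/41 = -4/41
Bivector coeff = -5/41 = -5/41
M^{-1} = -4/41 - 5/41*e12


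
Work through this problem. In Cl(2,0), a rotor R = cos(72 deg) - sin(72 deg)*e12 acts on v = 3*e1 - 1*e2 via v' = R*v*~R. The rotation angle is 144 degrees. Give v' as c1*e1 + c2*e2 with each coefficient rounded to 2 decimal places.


Rotor R = cos(72deg) - sin(72deg)*e12
Rotation angle theta = 2 * 72 = 144 degrees
v' = R*v*~R rotates v by theta.
cos(144deg) = -0.8090, sin(144deg) = 0.5878
v'_1 = 3*cos(144deg) - (-1)*sin(144deg)
= 3*(-0.8090) - (-1)*0.5878
= -1.84
v'_2 = 3*sin(144deg) + (-1)*cos(144deg)
= 3*0.5878 + (-1)*(-0.8090)
= 2.57
v' = -1.84*e1 + 2.57*e2


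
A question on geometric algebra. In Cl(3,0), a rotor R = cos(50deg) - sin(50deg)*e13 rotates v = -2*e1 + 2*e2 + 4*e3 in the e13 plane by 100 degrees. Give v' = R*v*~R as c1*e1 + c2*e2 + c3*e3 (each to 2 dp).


Rotor R = cos(50deg) - sin(50deg)*e13
Rotation angle theta = 2 * 50 = 100 degrees in the e13 plane (e1 -> e3).
The component perpendicular to the plane (e2) is invariant: v'_2 = v2 = 2.00
cos(100deg) = -0.1736, sin(100deg) = 0.9848
v'_1 = v1*cos(theta) - v3*sin(theta) = -2*(-0.1736) - 4*0.9848 = -3.59
v'_3 = v1*sin(theta) + v3*cos(theta) = -2*0.9848 + 4*(-0.1736) = -2.66
v' = -3.59*e1 + 2.00*e2 - 2.66*e3


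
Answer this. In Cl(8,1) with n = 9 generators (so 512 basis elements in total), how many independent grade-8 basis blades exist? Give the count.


Number of grade-k basis blades in Cl(p,q) with n = p + q is C(n, k).
n = 8 + 1 = 9
C(9, 8) = 9! / (8! * 1!)
= 362880 / (40320 * 1)
= 9


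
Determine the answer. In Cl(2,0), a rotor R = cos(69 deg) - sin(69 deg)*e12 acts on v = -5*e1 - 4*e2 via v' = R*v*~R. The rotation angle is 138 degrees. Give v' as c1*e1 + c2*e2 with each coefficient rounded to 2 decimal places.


Rotor R = cos(69deg) - sin(69deg)*e12
Rotation angle theta = 2 * 69 = 138 degrees
v' = R*v*~R rotates v by theta.
cos(138deg) = -0.7431, sin(138deg) = 0.6691
v'_1 = -5*cos(138deg) - (-4)*sin(138deg)
= -5*(-0.7431) - (-4)*0.6691
= 6.39
v'_2 = -5*sin(138deg) + (-4)*cos(138deg)
= -5*0.6691 + (-4)*(-0.7431)
= -0.37
v' = 6.39*e1 - 0.37*e2


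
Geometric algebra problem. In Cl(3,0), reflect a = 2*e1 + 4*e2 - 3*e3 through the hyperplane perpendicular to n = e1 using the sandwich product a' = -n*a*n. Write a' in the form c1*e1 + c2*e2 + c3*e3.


Reflection formula: a' = -n*a*n, with n = e1 (unit vector, n^2 = 1).
For reflection through hyperplane perp to e1:
The component along e1 flips sign, others stay.
a = (2, 4, -3)
a' = (-2, 4, -3)
a' = -2*e1 + 4*e2 - 3*e3


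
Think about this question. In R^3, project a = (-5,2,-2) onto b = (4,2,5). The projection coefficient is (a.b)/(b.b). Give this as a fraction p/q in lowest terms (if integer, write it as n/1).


Projection coefficient = (a . b) / (b . b)
a . b = (-5)*4 + 2*2 + (-2)*5
= -20 + 4 + (-10) = -26
b . b = 4^2 + 2^2 + 5^2
= 16 + 4 + 25 = 45
Coefficient = -26/45
In lowest terms: -26/45


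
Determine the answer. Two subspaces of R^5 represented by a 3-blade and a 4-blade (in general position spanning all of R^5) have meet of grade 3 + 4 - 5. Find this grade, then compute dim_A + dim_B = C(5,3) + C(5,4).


Meet grade = grade(A) + grade(B) - n
= 3 + 4 - 5 = 2
C(5,3) = 10
C(5,4) = 5
dim_A + dim_B = 10 + 5 = 15


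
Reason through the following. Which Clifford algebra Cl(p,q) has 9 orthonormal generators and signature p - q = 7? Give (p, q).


We need p + q = 9 and p - q = 7.
Adding: 2p = 9 + 7 = 16, so p = 8.
Then q = 9 - 8 = 1.
(p, q) = (8, 1)


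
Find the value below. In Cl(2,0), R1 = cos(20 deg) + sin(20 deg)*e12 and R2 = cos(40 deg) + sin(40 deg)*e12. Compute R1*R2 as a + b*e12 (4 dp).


Same-plane rotors commute and their half-angles add:
R1*R2 = cos(a1 + a2) + sin(a1 + a2)*e12.
a1 + a2 = 20 + 40 = 60 deg
cos(60 deg) = 0.5000
sin(60 deg) = 0.8660
R1*R2 = 0.5000 + 0.8660*e12


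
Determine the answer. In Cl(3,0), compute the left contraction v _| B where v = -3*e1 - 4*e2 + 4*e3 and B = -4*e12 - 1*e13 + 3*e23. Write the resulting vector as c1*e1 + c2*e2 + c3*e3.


Left contraction v _| B = <vB>_1 (grade-1 part of the geometric product vB).
Using e1_|e12 = e2, e2_|e12 = -e1, e1_|e13 = e3, e3_|e13 = -e1, e2_|e23 = e3, e3_|e23 = -e2:
e1 coeff: -v2*b12 - v3*b13 = -(-4)*(-4) - (4)*(-1) = -12
e2 coeff: v1*b12 - v3*b23 = (-3)*(-4) - (4)*(3) = 0
e3 coeff: v1*b13 + v2*b23 = (-3)*(-1) + (-4)*(3) = -9
v _| B = -12*e1 + 0*e2 - 9*e3


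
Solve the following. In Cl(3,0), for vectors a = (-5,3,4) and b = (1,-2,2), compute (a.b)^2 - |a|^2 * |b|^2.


a . b = (-5)*1 + 3*(-2) + 4*2
= -5 + (-6) + 8 = -3
|a|^2 = (-5)^2 + 3^2 + 4^2 = 50
|b|^2 = 1^2 + (-2)^2 + 2^2 = 9
(a.b)^2 = (-3)^2 = 9
|a|^2 * |b|^2 = 50 * 9 = 450
Result = 9 - 450 = -441


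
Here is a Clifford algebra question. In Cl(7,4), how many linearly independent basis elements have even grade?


Even subalgebra dimension = 2^(n-1)
n = 7 + 4 = 11
2^(11 - 1) = 2^10 = 1024
Verification: sum of C(11,k) for even k = 1 + 55 + 330 + 462 + 165 + 11 = 1024
Result = 1024


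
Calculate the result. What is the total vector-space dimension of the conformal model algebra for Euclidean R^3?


The conformal model of R^3 uses Cl(4,1): the 3 Euclidean generators plus two extra orthogonal generators e+ (e+^2 = +1) and e- (e-^2 = -1), from which the null vectors e0, einf are built.
Number of generators m = 3 + 2 = 5.
dim Cl(p,q) = 2^m = 2^5 = 32


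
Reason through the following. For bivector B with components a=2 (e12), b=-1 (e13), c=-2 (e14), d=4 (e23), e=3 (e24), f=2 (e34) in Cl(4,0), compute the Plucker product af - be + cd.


Plucker relation: af - be + cd
a*f = 2*2 = 4
b*e = (-1)*3 = -3
c*d = (-2)*4 = -8
af - be + cd = 4 - (-3) + (-8)
= -1


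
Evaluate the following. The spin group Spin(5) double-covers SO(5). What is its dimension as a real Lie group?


Spin(n) double-covers SO(n); both have Lie algebra so(n) of dimension n(n-1)/2.
n = 5
n(n-1) = 5 * 4 = 20
dim Spin(5) = 20/2 = 10


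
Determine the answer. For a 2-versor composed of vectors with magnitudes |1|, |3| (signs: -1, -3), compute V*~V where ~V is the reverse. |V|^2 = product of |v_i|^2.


Each vector v_i has |v_i|^2 = s_i^2
Squared scales: (-1)^2 = 1, (-3)^2 = 9
|V|^2 = 1 * 9
= 9


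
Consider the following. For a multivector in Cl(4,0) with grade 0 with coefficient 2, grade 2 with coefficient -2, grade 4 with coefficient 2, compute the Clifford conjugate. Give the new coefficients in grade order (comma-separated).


Clifford conjugate sign for grade k: (-1)^(k(k+1)/2)
Grade 0: (-1)^(0*1/2) = (-1)^0 = 1, coeff 2 -> 2
Grade 2: (-1)^(2*3/2) = (-1)^3 = -1, coeff -2 -> 2
Grade 4: (-1)^(4*5/2) = (-1)^10 = 1, coeff 2 -> 2
Conjugated coefficients: 2, 2, 2


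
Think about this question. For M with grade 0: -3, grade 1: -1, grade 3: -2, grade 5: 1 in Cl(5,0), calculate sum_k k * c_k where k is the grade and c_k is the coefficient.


Grade-weighted sum = sum of grade_k * coefficient_k
0*(-3) = 0
1*(-1) = -1
3*(-2) = -6
5*1 = 5
Total = 0 + (-1) + (-6) + 5 = -2


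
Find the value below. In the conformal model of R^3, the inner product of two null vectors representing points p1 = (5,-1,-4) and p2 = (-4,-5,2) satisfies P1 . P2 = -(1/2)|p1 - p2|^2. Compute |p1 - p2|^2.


p1 - p2 = (9, 4, -6)
|p1 - p2|^2 = 9^2 + 4^2 + (-6)^2
= 81 + 16 + 36
= 133


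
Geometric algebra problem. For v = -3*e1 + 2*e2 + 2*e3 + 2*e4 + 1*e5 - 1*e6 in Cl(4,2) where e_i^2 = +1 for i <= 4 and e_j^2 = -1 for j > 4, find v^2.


v^2 = sum of c_i^2 * e_i^2
Positive signature terms (e_i^2 = +1): (-3)^2 + 2^2 + 2^2 + 2^2 = 21
Negative signature terms (e_j^2 = -1): 1^2 + (-1)^2 = 2
v^2 = 21 - 2 = 19


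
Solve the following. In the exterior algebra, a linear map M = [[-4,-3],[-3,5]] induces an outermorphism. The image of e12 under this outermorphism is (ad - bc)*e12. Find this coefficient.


The outermorphism of a linear map f sends e1^e2 to f(e1)^f(e2).
f(e1) = -4*e1 - 3*e2
f(e2) = -3*e1 + 5*e2
f(e1) ^ f(e2) = (-4*e1 - 3*e2) ^ (-3*e1 + 5*e2)
= (-4)*5*e12 + (-3)*(-3)*e21
= (-20 - 9)*e12
= -29*e12
Coefficient = -29


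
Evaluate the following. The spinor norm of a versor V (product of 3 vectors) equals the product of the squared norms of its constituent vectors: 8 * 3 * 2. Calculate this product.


Spinor norm N(V) = |v1|^2 * |v2|^2 * ... * |v3|^2
= 8 * 3 * 2
Running product: 8, 24, 48
N(V) = 48


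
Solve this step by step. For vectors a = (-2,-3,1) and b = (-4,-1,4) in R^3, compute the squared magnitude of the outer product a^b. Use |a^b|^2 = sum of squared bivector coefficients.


a wedge b = (a1*b2 - a2*b1)*e12 + (a1*b3 - a3*b1)*e13 + (a2*b3 - a3*b2)*e23
e12 coeff: (-2)*(-1) - (-3)*(-4) = 2 - 12 = -10
e13 coeff: (-2)*4 - 1*(-4) = -8 - (-4) = -4
e23 coeff: (-3)*4 - 1*(-1) = -12 - (-1) = -11
|a wedge b|^2 = (-10)^2 + (-4)^2 + (-11)^2
= 100 + 16 + 121
= 237


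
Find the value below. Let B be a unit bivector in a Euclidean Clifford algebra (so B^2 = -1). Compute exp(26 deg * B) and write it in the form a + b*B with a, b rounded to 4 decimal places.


For a unit bivector B with B^2 = -1, the exponential series gives
e^(theta*B) = cos(theta) + sin(theta)*B (the GA analogue of Euler's formula).
theta = 26 degrees = 0.453786 rad
cos(26 deg) = 0.8988
sin(26 deg) = 0.4384
exp(theta*B) = 0.8988 + 0.4384*B


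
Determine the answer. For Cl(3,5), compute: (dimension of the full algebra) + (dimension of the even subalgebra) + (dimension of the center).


n = 3 + 5 = 8
Total dim = 2^8 = 256
Even subalgebra dim = 2^7 = 128
n is even, so center dim = 1
Sum = 256 + 128 + 1 = 385


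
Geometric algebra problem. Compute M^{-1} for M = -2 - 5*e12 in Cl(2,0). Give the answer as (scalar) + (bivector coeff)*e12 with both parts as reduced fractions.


M = -2 - 5*e12, where e12^2 = -1.
Since M commutes with its reverse ~M = a - b*e12, M * ~M = a^2 - b^2*e12^2 = a^2 + b^2.
So M^{-1} = ~M / (a^2 + b^2) = (a - b*e12)/(a^2 + b^2).
a^2 + b^2 = 4 + 25 = 29
Scalar part = -2/29 = -2/29
Bivector coeff = 5/29 = 5/29
M^{-1} = -2/29 + 5/29*e12


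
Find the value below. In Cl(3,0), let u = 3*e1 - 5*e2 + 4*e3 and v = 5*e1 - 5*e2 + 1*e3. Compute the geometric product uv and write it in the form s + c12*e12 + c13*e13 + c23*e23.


In Cl(3,0): e_i^2 = 1, e_ie_j = -e_je_i for i != j.
Scalar part = u . v = 3*5 + (-5)*(-5) + 4*1
= 15 + 25 + 4 = 44
e12 coeff = 3*(-5) - (-5)*5 = -15 - (-25) = 10
e13 coeff = 3*1 - 4*5 = 3 - 20 = -17
e23 coeff = (-5)*1 - 4*(-5) = -5 - (-20) = 15
uv = 44 + 10*e12 - 17*e13 + 15*e23


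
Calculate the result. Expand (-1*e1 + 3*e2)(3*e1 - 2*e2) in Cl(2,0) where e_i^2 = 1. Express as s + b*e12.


Expand: (-1*e1 + 3*e2)(3*e1 - 2*e2)
= (-1)*3*e1e1 + (-1)*(-2)*e1e2 + 3*3*e2e1 + 3*(-2)*e2e2
Using e1^2 = e2^2 = 1, e2e1 = -e1e2:
Scalar part s = (-1)*3 + 3*(-2) = -3 + (-6) = -9
Bivector part b = (-1)*(-2) - 3*3 = 2 - 9 = -7
uv = -9 - 7*e12


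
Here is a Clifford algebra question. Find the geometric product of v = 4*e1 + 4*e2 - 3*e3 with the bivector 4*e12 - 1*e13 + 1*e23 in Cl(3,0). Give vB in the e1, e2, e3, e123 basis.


vB has grade-1 (vector) and grade-3 (trivector) parts: vB = (v _| B) + (v ^ B).
Vector part <vB>_1:
  e1: -v2*b12 - v3*b13 = -(4)*(4) - (-3)*(-1) = -19
  e2: v1*b12 - v3*b23 = (4)*(4) - (-3)*(1) = 19
  e3: v1*b13 + v2*b23 = (4)*(-1) + (4)*(1) = 0
Trivector part <vB>_3:
  e123: v1*b23 - v2*b13 + v3*b12 = (4)*(1) - (4)*(-1) + (-3)*(4) = -4
vB = -19*e1 + 19*e2 + 0*e3 - 4*e123


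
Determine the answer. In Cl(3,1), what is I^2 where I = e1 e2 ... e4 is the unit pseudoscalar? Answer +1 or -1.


The pseudoscalar I = e1...e_n (product of all n generators) of Cl(p,q) satisfies I^2 = (-1)^(q + n(n-1)/2).
p = 3, q = 1, n = p + q = 4
n(n-1)/2 = 4 * 3 / 2 = 6
Exponent = q + n(n-1)/2 = 1 + 6 = 7
I^2 = (-1)^7 = -1


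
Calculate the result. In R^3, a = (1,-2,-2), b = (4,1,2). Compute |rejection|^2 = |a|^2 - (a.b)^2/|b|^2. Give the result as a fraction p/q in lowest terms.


|a|^2 = 1^2 + (-2)^2 + (-2)^2 = 9
|b|^2 = 4^2 + 1^2 + 2^2 = 21
a . b = 1*4 + (-2)*1 + (-2)*2 = -2
(a.b)^2 = (-2)^2 = 4
|rej|^2 = 9 - 4/21
= (189 - 4)/21
= 185/21
In lowest terms: 185/21


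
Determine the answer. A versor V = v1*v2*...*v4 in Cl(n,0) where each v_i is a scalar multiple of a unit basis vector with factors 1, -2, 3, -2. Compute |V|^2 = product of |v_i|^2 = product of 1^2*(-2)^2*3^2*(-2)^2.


Each vector v_i has |v_i|^2 = s_i^2
Squared scales: 1^2 = 1, (-2)^2 = 4, 3^2 = 9, (-2)^2 = 4
|V|^2 = 1 * 4 * 9 * 4
= 144


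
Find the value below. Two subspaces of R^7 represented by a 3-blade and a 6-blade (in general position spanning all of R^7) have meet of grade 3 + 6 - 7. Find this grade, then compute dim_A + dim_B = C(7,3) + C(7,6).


Meet grade = grade(A) + grade(B) - n
= 3 + 6 - 7 = 2
C(7,3) = 35
C(7,6) = 7
dim_A + dim_B = 35 + 7 = 42


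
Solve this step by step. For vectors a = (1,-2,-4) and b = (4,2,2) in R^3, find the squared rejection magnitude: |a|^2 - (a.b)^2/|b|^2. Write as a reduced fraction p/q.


|a|^2 = 1^2 + (-2)^2 + (-4)^2 = 21
|b|^2 = 4^2 + 2^2 + 2^2 = 24
a . b = 1*4 + (-2)*2 + (-4)*2 = -8
(a.b)^2 = (-8)^2 = 64
|rej|^2 = 21 - 64/24
= (504 - 64)/24
= 440/24
In lowest terms: 55/3


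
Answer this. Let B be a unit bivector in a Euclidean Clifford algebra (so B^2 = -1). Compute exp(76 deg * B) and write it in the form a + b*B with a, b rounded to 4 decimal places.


For a unit bivector B with B^2 = -1, the exponential series gives
e^(theta*B) = cos(theta) + sin(theta)*B (the GA analogue of Euler's formula).
theta = 76 degrees = 1.32645 rad
cos(76 deg) = 0.2419
sin(76 deg) = 0.9703
exp(theta*B) = 0.2419 + 0.9703*B


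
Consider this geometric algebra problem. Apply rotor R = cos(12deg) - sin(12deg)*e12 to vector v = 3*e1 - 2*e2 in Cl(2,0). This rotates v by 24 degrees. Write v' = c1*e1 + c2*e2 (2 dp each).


Rotor R = cos(12deg) - sin(12deg)*e12
Rotation angle theta = 2 * 12 = 24 degrees
v' = R*v*~R rotates v by theta.
cos(24deg) = 0.9135, sin(24deg) = 0.4067
v'_1 = 3*cos(24deg) - (-2)*sin(24deg)
= 3*0.9135 - (-2)*0.4067
= 3.55
v'_2 = 3*sin(24deg) + (-2)*cos(24deg)
= 3*0.4067 + (-2)*0.9135
= -0.61
v' = 3.55*e1 - 0.61*e2


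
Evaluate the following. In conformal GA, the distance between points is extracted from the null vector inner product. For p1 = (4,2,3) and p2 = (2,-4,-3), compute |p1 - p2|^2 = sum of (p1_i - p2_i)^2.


p1 - p2 = (2, 6, 6)
|p1 - p2|^2 = 2^2 + 6^2 + 6^2
= 4 + 36 + 36
= 76


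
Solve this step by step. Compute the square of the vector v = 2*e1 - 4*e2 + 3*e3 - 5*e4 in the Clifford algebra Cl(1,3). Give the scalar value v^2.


v^2 = sum of c_i^2 * e_i^2
Positive signature terms (e_i^2 = +1): 2^2 = 4
Negative signature terms (e_j^2 = -1): (-4)^2 + 3^2 + (-5)^2 = 50
v^2 = 4 - 50 = -46


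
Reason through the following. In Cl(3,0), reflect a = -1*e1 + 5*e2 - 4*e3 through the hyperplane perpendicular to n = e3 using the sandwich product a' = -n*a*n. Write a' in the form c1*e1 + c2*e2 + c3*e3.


Reflection formula: a' = -n*a*n, with n = e3 (unit vector, n^2 = 1).
For reflection through hyperplane perp to e3:
The component along e3 flips sign, others stay.
a = (-1, 5, -4)
a' = (-1, 5, 4)
a' = -1*e1 + 5*e2 + 4*e3


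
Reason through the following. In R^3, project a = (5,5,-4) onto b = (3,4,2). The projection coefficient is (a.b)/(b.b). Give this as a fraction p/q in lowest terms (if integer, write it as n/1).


Projection coefficient = (a . b) / (b . b)
a . b = 5*3 + 5*4 + (-4)*2
= 15 + 20 + (-8) = 27
b . b = 3^2 + 4^2 + 2^2
= 9 + 16 + 4 = 29
Coefficient = 27/29
In lowest terms: 27/29


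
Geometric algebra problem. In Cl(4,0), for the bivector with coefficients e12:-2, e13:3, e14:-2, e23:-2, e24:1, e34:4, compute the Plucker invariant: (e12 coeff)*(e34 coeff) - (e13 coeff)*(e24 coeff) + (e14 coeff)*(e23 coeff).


Plucker relation: af - be + cd
a*f = (-2)*4 = -8
b*e = 3*1 = 3
c*d = (-2)*(-2) = 4
af - be + cd = -8 - 3 + 4
= -7


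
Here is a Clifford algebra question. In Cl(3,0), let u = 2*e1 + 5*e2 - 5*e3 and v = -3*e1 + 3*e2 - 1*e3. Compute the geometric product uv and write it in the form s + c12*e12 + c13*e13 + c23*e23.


In Cl(3,0): e_i^2 = 1, e_ie_j = -e_je_i for i != j.
Scalar part = u . v = 2*(-3) + 5*3 + (-5)*(-1)
= -6 + 15 + 5 = 14
e12 coeff = 2*3 - 5*(-3) = 6 - (-15) = 21
e13 coeff = 2*(-1) - (-5)*(-3) = -2 - 15 = -17
e23 coeff = 5*(-1) - (-5)*3 = -5 - (-15) = 10
uv = 14 + 21*e12 - 17*e13 + 10*e23


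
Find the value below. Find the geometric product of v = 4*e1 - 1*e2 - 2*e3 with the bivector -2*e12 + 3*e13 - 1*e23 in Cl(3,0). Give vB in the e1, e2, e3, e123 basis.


vB has grade-1 (vector) and grade-3 (trivector) parts: vB = (v _| B) + (v ^ B).
Vector part <vB>_1:
  e1: -v2*b12 - v3*b13 = -(-1)*(-2) - (-2)*(3) = 4
  e2: v1*b12 - v3*b23 = (4)*(-2) - (-2)*(-1) = -10
  e3: v1*b13 + v2*b23 = (4)*(3) + (-1)*(-1) = 13
Trivector part <vB>_3:
  e123: v1*b23 - v2*b13 + v3*b12 = (4)*(-1) - (-1)*(3) + (-2)*(-2) = 3
vB = 4*e1 - 10*e2 + 13*e3 + 3*e123


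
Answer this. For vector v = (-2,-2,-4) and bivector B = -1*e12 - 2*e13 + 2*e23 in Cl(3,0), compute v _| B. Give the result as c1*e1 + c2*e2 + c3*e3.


Left contraction v _| B = <vB>_1 (grade-1 part of the geometric product vB).
Using e1_|e12 = e2, e2_|e12 = -e1, e1_|e13 = e3, e3_|e13 = -e1, e2_|e23 = e3, e3_|e23 = -e2:
e1 coeff: -v2*b12 - v3*b13 = -(-2)*(-1) - (-4)*(-2) = -10
e2 coeff: v1*b12 - v3*b23 = (-2)*(-1) - (-4)*(2) = 10
e3 coeff: v1*b13 + v2*b23 = (-2)*(-2) + (-2)*(2) = 0
v _| B = -10*e1 + 10*e2 + 0*e3


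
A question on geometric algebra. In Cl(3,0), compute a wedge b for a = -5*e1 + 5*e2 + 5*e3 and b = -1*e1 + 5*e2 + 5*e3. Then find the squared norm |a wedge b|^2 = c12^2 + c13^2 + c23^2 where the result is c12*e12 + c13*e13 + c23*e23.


a wedge b = (a1*b2 - a2*b1)*e12 + (a1*b3 - a3*b1)*e13 + (a2*b3 - a3*b2)*e23
e12 coeff: (-5)*5 - 5*(-1) = -25 - (-5) = -20
e13 coeff: (-5)*5 - 5*(-1) = -25 - (-5) = -20
e23 coeff: 5*5 - 5*5 = 25 - 25 = 0
|a wedge b|^2 = (-20)^2 + (-20)^2 + 0^2
= 400 + 400 + 0
= 800


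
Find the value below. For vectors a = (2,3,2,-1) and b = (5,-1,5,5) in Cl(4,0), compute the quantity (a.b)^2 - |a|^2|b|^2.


a . b = 2*5 + 3*(-1) + 2*5 + (-1)*5
= 10 + (-3) + 10 + (-5) = 12
|a|^2 = 2^2 + 3^2 + 2^2 + (-1)^2 = 18
|b|^2 = 5^2 + (-1)^2 + 5^2 + 5^2 = 76
(a.b)^2 = 12^2 = 144
|a|^2 * |b|^2 = 18 * 76 = 1368
Result = 144 - 1368 = -1224


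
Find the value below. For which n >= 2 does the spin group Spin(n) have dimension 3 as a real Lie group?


dim Spin(n) = dim so(n) = n(n-1)/2.
Solve n(n-1)/2 = 3, i.e. n^2 - n - 6 = 0.
Discriminant = 1 + 8*3 = 25
n = (1 + sqrt(25))/2 = (1 + 5)/2 = 3


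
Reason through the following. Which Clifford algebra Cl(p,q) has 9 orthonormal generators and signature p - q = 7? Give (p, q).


We need p + q = 9 and p - q = 7.
Adding: 2p = 9 + 7 = 16, so p = 8.
Then q = 9 - 8 = 1.
(p, q) = (8, 1)


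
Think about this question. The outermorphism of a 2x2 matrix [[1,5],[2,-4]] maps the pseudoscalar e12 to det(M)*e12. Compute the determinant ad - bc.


The outermorphism of a linear map f sends e1^e2 to f(e1)^f(e2).
f(e1) = 1*e1 + 2*e2
f(e2) = 5*e1 - 4*e2
f(e1) ^ f(e2) = (1*e1 + 2*e2) ^ (5*e1 - 4*e2)
= 1*(-4)*e12 + 2*5*e21
= (-4 - 10)*e12
= -14*e12
Coefficient = -14


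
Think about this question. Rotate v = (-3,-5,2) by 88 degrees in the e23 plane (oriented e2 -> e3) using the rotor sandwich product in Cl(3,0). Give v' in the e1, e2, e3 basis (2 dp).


Rotor R = cos(44deg) - sin(44deg)*e23
Rotation angle theta = 2 * 44 = 88 degrees in the e23 plane (e2 -> e3).
The component perpendicular to the plane (e1) is invariant: v'_1 = v1 = -3.00
cos(88deg) = 0.0349, sin(88deg) = 0.9994
v'_2 = v2*cos(theta) - v3*sin(theta) = -5*0.0349 - 2*0.9994 = -2.17
v'_3 = v2*sin(theta) + v3*cos(theta) = -5*0.9994 + 2*0.0349 = -4.93
v' = -3.00*e1 - 2.17*e2 - 4.93*e3


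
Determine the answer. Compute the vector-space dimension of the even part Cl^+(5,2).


Even subalgebra dimension = 2^(n-1)
n = 5 + 2 = 7
2^(7 - 1) = 2^6 = 64
Verification: sum of C(7,k) for even k = 1 + 21 + 35 + 7 = 64
Result = 64


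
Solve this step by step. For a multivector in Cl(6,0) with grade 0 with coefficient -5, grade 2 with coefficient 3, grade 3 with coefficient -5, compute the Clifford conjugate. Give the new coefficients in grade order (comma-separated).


Clifford conjugate sign for grade k: (-1)^(k(k+1)/2)
Grade 0: (-1)^(0*1/2) = (-1)^0 = 1, coeff -5 -> -5
Grade 2: (-1)^(2*3/2) = (-1)^3 = -1, coeff 3 -> -3
Grade 3: (-1)^(3*4/2) = (-1)^6 = 1, coeff -5 -> -5
Conjugated coefficients: -5, -3, -5


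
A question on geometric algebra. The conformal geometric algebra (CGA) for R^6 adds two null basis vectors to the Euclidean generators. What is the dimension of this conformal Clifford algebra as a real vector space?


The conformal model of R^6 uses Cl(7,1): the 6 Euclidean generators plus two extra orthogonal generators e+ (e+^2 = +1) and e- (e-^2 = -1), from which the null vectors e0, einf are built.
Number of generators m = 6 + 2 = 8.
dim Cl(p,q) = 2^m = 2^8 = 256
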